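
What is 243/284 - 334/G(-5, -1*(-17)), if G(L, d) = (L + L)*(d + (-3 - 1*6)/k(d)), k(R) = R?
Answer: 286619/99400 ≈ 2.8835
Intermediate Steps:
G(L, d) = 2*L*(d - 9/d) (G(L, d) = (L + L)*(d + (-3 - 1*6)/d) = (2*L)*(d + (-3 - 6)/d) = (2*L)*(d - 9/d) = 2*L*(d - 9/d))
243/284 - 334/G(-5, -1*(-17)) = 243/284 - 334*(-17/(10*(-9 + (-1*(-17))²))) = 243*(1/284) - 334*(-17/(10*(-9 + 17²))) = 243/284 - 334*(-17/(10*(-9 + 289))) = 243/284 - 334/(2*(-5)*(1/17)*280) = 243/284 - 334/(-2800/17) = 243/284 - 334*(-17/2800) = 243/284 + 2839/1400 = 286619/99400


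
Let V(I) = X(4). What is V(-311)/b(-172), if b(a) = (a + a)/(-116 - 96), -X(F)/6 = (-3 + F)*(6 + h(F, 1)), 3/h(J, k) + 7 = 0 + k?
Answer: -1749/86 ≈ -20.337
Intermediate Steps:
h(J, k) = 3/(-7 + k) (h(J, k) = 3/(-7 + (0 + k)) = 3/(-7 + k))
X(F) = 99 - 33*F (X(F) = -6*(-3 + F)*(6 + 3/(-7 + 1)) = -6*(-3 + F)*(6 + 3/(-6)) = -6*(-3 + F)*(6 + 3*(-1/6)) = -6*(-3 + F)*(6 - 1/2) = -6*(-3 + F)*11/2 = -6*(-33/2 + 11*F/2) = 99 - 33*F)
b(a) = -a/106 (b(a) = (2*a)/(-212) = (2*a)*(-1/212) = -a/106)
V(I) = -33 (V(I) = 99 - 33*4 = 99 - 132 = -33)
V(-311)/b(-172) = -33/((-1/106*(-172))) = -33/86/53 = -33*53/86 = -1749/86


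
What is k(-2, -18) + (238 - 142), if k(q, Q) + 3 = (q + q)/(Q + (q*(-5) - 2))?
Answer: 467/5 ≈ 93.400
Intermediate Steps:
k(q, Q) = -3 + 2*q/(-2 + Q - 5*q) (k(q, Q) = -3 + (q + q)/(Q + (q*(-5) - 2)) = -3 + (2*q)/(Q + (-5*q - 2)) = -3 + (2*q)/(Q + (-2 - 5*q)) = -3 + (2*q)/(-2 + Q - 5*q) = -3 + 2*q/(-2 + Q - 5*q))
k(-2, -18) + (238 - 142) = (-6 - 17*(-2) + 3*(-18))/(2 - 1*(-18) + 5*(-2)) + (238 - 142) = (-6 + 34 - 54)/(2 + 18 - 10) + 96 = -26/10 + 96 = (⅒)*(-26) + 96 = -13/5 + 96 = 467/5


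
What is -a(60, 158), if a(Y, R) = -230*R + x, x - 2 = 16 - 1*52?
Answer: 36374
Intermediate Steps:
x = -34 (x = 2 + (16 - 1*52) = 2 + (16 - 52) = 2 - 36 = -34)
a(Y, R) = -34 - 230*R (a(Y, R) = -230*R - 34 = -34 - 230*R)
-a(60, 158) = -(-34 - 230*158) = -(-34 - 36340) = -1*(-36374) = 36374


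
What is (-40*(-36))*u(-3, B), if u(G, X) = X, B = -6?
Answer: -8640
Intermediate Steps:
(-40*(-36))*u(-3, B) = -40*(-36)*(-6) = 1440*(-6) = -8640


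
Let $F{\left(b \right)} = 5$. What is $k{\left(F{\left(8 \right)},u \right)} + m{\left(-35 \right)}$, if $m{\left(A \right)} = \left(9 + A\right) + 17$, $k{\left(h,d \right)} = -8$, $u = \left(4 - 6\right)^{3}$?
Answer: $-17$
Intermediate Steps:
$u = -8$ ($u = \left(4 - 6\right)^{3} = \left(-2\right)^{3} = -8$)
$m{\left(A \right)} = 26 + A$
$k{\left(F{\left(8 \right)},u \right)} + m{\left(-35 \right)} = -8 + \left(26 - 35\right) = -8 - 9 = -17$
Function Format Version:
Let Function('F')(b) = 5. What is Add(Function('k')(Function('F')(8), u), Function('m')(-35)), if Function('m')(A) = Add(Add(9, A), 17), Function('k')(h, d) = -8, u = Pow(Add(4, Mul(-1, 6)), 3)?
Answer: -17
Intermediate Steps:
u = -8 (u = Pow(Add(4, -6), 3) = Pow(-2, 3) = -8)
Function('m')(A) = Add(26, A)
Add(Function('k')(Function('F')(8), u), Function('m')(-35)) = Add(-8, Add(26, -35)) = Add(-8, -9) = -17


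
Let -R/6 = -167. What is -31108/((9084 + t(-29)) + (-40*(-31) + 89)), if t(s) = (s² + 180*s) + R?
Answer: -7777/1759 ≈ -4.4213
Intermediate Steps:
R = 1002 (R = -6*(-167) = 1002)
t(s) = 1002 + s² + 180*s (t(s) = (s² + 180*s) + 1002 = 1002 + s² + 180*s)
-31108/((9084 + t(-29)) + (-40*(-31) + 89)) = -31108/((9084 + (1002 + (-29)² + 180*(-29))) + (-40*(-31) + 89)) = -31108/((9084 + (1002 + 841 - 5220)) + (1240 + 89)) = -31108/((9084 - 3377) + 1329) = -31108/(5707 + 1329) = -31108/7036 = -31108*1/7036 = -7777/1759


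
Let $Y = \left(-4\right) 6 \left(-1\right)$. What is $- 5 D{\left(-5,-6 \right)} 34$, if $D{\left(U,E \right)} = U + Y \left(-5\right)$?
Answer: $21250$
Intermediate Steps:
$Y = 24$ ($Y = \left(-24\right) \left(-1\right) = 24$)
$D{\left(U,E \right)} = -120 + U$ ($D{\left(U,E \right)} = U + 24 \left(-5\right) = U - 120 = -120 + U$)
$- 5 D{\left(-5,-6 \right)} 34 = - 5 \left(-120 - 5\right) 34 = \left(-5\right) \left(-125\right) 34 = 625 \cdot 34 = 21250$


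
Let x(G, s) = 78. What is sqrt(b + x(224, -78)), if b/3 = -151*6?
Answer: 4*I*sqrt(165) ≈ 51.381*I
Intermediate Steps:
b = -2718 (b = 3*(-151*6) = 3*(-906) = -2718)
sqrt(b + x(224, -78)) = sqrt(-2718 + 78) = sqrt(-2640) = 4*I*sqrt(165)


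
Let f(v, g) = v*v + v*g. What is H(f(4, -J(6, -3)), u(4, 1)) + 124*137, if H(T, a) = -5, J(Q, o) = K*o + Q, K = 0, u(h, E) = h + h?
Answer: 16983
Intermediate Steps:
u(h, E) = 2*h
J(Q, o) = Q (J(Q, o) = 0*o + Q = 0 + Q = Q)
f(v, g) = v² + g*v
H(f(4, -J(6, -3)), u(4, 1)) + 124*137 = -5 + 124*137 = -5 + 16988 = 16983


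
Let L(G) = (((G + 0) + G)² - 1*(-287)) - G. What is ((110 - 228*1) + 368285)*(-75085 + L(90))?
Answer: -15642679496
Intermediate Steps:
L(G) = 287 - G + 4*G² (L(G) = ((G + G)² + 287) - G = ((2*G)² + 287) - G = (4*G² + 287) - G = (287 + 4*G²) - G = 287 - G + 4*G²)
((110 - 228*1) + 368285)*(-75085 + L(90)) = ((110 - 228*1) + 368285)*(-75085 + (287 - 1*90 + 4*90²)) = ((110 - 228) + 368285)*(-75085 + (287 - 90 + 4*8100)) = (-118 + 368285)*(-75085 + (287 - 90 + 32400)) = 368167*(-75085 + 32597) = 368167*(-42488) = -15642679496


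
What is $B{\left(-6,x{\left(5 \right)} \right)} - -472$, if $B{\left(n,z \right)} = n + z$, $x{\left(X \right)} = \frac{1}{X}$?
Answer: $\frac{2331}{5} \approx 466.2$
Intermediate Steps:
$B{\left(-6,x{\left(5 \right)} \right)} - -472 = \left(-6 + \frac{1}{5}\right) - -472 = \left(-6 + \frac{1}{5}\right) + 472 = - \frac{29}{5} + 472 = \frac{2331}{5}$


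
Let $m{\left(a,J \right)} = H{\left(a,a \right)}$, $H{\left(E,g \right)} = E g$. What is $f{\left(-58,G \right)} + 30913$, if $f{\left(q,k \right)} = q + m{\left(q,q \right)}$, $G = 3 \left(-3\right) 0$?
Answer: $34219$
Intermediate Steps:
$m{\left(a,J \right)} = a^{2}$ ($m{\left(a,J \right)} = a a = a^{2}$)
$G = 0$ ($G = \left(-9\right) 0 = 0$)
$f{\left(q,k \right)} = q + q^{2}$
$f{\left(-58,G \right)} + 30913 = - 58 \left(1 - 58\right) + 30913 = \left(-58\right) \left(-57\right) + 30913 = 3306 + 30913 = 34219$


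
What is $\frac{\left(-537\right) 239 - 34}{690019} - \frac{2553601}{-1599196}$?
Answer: $\frac{1556733223527}{1103475624724} \approx 1.4108$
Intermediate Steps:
$\frac{\left(-537\right) 239 - 34}{690019} - \frac{2553601}{-1599196} = \left(-128343 - 34\right) \frac{1}{690019} - - \frac{2553601}{1599196} = \left(-128377\right) \frac{1}{690019} + \frac{2553601}{1599196} = - \frac{128377}{690019} + \frac{2553601}{1599196} = \frac{1556733223527}{1103475624724}$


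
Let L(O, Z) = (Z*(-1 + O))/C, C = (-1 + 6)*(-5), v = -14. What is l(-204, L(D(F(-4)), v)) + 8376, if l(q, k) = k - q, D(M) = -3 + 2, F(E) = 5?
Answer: 214472/25 ≈ 8578.9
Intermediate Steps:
C = -25 (C = 5*(-5) = -25)
D(M) = -1
L(O, Z) = -Z*(-1 + O)/25 (L(O, Z) = (Z*(-1 + O))/(-25) = (Z*(-1 + O))*(-1/25) = -Z*(-1 + O)/25)
l(-204, L(D(F(-4)), v)) + 8376 = ((1/25)*(-14)*(1 - 1*(-1)) - 1*(-204)) + 8376 = ((1/25)*(-14)*(1 + 1) + 204) + 8376 = ((1/25)*(-14)*2 + 204) + 8376 = (-28/25 + 204) + 8376 = 5072/25 + 8376 = 214472/25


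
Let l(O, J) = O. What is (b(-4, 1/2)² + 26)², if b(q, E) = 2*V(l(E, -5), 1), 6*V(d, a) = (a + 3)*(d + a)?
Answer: 900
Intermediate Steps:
V(d, a) = (3 + a)*(a + d)/6 (V(d, a) = ((a + 3)*(d + a))/6 = ((3 + a)*(a + d))/6 = (3 + a)*(a + d)/6)
b(q, E) = 4/3 + 4*E/3 (b(q, E) = 2*((½)*1 + E/2 + (⅙)*1² + (⅙)*1*E) = 2*(½ + E/2 + (⅙)*1 + E/6) = 2*(½ + E/2 + ⅙ + E/6) = 2*(⅔ + 2*E/3) = 4/3 + 4*E/3)
(b(-4, 1/2)² + 26)² = ((4/3 + (4/3)/2)² + 26)² = ((4/3 + (4/3)*(½))² + 26)² = ((4/3 + ⅔)² + 26)² = (2² + 26)² = (4 + 26)² = 30² = 900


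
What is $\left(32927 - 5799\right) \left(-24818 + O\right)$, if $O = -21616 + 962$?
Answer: $-1233564416$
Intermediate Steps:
$O = -20654$
$\left(32927 - 5799\right) \left(-24818 + O\right) = \left(32927 - 5799\right) \left(-24818 - 20654\right) = 27128 \left(-45472\right) = -1233564416$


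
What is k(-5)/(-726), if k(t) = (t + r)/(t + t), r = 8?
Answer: 1/2420 ≈ 0.00041322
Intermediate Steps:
k(t) = (8 + t)/(2*t) (k(t) = (t + 8)/(t + t) = (8 + t)/((2*t)) = (8 + t)*(1/(2*t)) = (8 + t)/(2*t))
k(-5)/(-726) = ((½)*(8 - 5)/(-5))/(-726) = ((½)*(-⅕)*3)*(-1/726) = -3/10*(-1/726) = 1/2420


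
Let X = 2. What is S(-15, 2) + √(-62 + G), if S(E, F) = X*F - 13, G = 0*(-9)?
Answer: -9 + I*√62 ≈ -9.0 + 7.874*I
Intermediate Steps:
G = 0
S(E, F) = -13 + 2*F (S(E, F) = 2*F - 13 = -13 + 2*F)
S(-15, 2) + √(-62 + G) = (-13 + 2*2) + √(-62 + 0) = (-13 + 4) + √(-62) = -9 + I*√62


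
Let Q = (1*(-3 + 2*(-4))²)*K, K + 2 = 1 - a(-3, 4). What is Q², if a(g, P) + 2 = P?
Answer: 131769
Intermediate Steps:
a(g, P) = -2 + P
K = -3 (K = -2 + (1 - (-2 + 4)) = -2 + (1 - 1*2) = -2 + (1 - 2) = -2 - 1 = -3)
Q = -363 (Q = (1*(-3 + 2*(-4))²)*(-3) = (1*(-3 - 8)²)*(-3) = (1*(-11)²)*(-3) = (1*121)*(-3) = 121*(-3) = -363)
Q² = (-363)² = 131769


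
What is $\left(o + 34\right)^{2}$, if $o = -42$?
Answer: $64$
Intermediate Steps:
$\left(o + 34\right)^{2} = \left(-42 + 34\right)^{2} = \left(-8\right)^{2} = 64$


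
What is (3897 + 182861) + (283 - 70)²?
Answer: 232127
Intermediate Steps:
(3897 + 182861) + (283 - 70)² = 186758 + 213² = 186758 + 45369 = 232127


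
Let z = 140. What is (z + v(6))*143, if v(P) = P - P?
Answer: 20020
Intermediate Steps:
v(P) = 0
(z + v(6))*143 = (140 + 0)*143 = 140*143 = 20020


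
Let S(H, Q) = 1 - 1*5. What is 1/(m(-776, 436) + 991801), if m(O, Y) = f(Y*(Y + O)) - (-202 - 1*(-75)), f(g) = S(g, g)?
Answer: 1/991924 ≈ 1.0081e-6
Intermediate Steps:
S(H, Q) = -4 (S(H, Q) = 1 - 5 = -4)
f(g) = -4
m(O, Y) = 123 (m(O, Y) = -4 - (-202 - 1*(-75)) = -4 - (-202 + 75) = -4 - 1*(-127) = -4 + 127 = 123)
1/(m(-776, 436) + 991801) = 1/(123 + 991801) = 1/991924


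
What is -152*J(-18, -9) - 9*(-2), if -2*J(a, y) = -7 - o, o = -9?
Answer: 170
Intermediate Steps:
J(a, y) = -1 (J(a, y) = -(-7 - 1*(-9))/2 = -(-7 + 9)/2 = -1/2*2 = -1)
-152*J(-18, -9) - 9*(-2) = -152*(-1) - 9*(-2) = 152 + 18 = 170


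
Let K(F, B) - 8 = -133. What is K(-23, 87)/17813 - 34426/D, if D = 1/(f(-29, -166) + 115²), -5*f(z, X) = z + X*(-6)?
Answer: -39956862364029/89065 ≈ -4.4863e+8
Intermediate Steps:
K(F, B) = -125 (K(F, B) = 8 - 133 = -125)
f(z, X) = -z/5 + 6*X/5 (f(z, X) = -(z + X*(-6))/5 = -(z - 6*X)/5 = -z/5 + 6*X/5)
D = 5/65158 (D = 1/((-⅕*(-29) + (6/5)*(-166)) + 115²) = 1/((29/5 - 996/5) + 13225) = 1/(-967/5 + 13225) = 1/(65158/5) = 5/65158 ≈ 7.6737e-5)
K(-23, 87)/17813 - 34426/D = -125/17813 - 34426/5/65158 = -125*1/17813 - 34426*65158/5 = -125/17813 - 2243129308/5 = -39956862364029/89065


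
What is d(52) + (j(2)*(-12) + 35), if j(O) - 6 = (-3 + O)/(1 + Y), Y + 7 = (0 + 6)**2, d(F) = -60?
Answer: -483/5 ≈ -96.600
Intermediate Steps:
Y = 29 (Y = -7 + (0 + 6)**2 = -7 + 6**2 = -7 + 36 = 29)
j(O) = 59/10 + O/30 (j(O) = 6 + (-3 + O)/(1 + 29) = 6 + (-3 + O)/30 = 6 + (-3 + O)*(1/30) = 6 + (-1/10 + O/30) = 59/10 + O/30)
d(52) + (j(2)*(-12) + 35) = -60 + ((59/10 + (1/30)*2)*(-12) + 35) = -60 + ((59/10 + 1/15)*(-12) + 35) = -60 + ((179/30)*(-12) + 35) = -60 + (-358/5 + 35) = -60 - 183/5 = -483/5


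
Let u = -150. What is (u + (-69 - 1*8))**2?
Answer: 51529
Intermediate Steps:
(u + (-69 - 1*8))**2 = (-150 + (-69 - 1*8))**2 = (-150 + (-69 - 8))**2 = (-150 - 77)**2 = (-227)**2 = 51529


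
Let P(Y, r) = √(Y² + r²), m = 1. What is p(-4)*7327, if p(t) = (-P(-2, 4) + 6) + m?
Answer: 51289 - 14654*√5 ≈ 18522.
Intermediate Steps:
p(t) = 7 - 2*√5 (p(t) = (-√((-2)² + 4²) + 6) + 1 = (-√(4 + 16) + 6) + 1 = (-√20 + 6) + 1 = (-2*√5 + 6) + 1 = (6 - 2*√5) + 1 = 7 - 2*√5)
p(-4)*7327 = (7 - 2*√5)*7327 = 51289 - 14654*√5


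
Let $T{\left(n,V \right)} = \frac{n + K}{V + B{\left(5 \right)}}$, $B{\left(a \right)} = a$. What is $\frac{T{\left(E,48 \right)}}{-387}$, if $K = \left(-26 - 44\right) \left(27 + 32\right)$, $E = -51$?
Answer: $\frac{4181}{20511} \approx 0.20384$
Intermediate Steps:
$K = -4130$ ($K = \left(-70\right) 59 = -4130$)
$T{\left(n,V \right)} = \frac{-4130 + n}{5 + V}$ ($T{\left(n,V \right)} = \frac{n - 4130}{V + 5} = \frac{-4130 + n}{5 + V}$)
$\frac{T{\left(E,48 \right)}}{-387} = \frac{\frac{1}{5 + 48} \left(-4130 - 51\right)}{-387} = \frac{1}{53} \left(-4181\right) \left(- \frac{1}{387}\right) = \left(- \frac{4181}{53}\right) \left(- \frac{1}{387}\right) = \frac{4181}{20511}$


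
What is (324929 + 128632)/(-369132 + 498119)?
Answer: 453561/128987 ≈ 3.5163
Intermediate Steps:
(324929 + 128632)/(-369132 + 498119) = 453561/128987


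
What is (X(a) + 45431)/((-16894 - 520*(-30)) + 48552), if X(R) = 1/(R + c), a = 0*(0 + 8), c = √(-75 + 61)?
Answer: 45431/47258 - I*√14/661612 ≈ 0.96134 - 5.6554e-6*I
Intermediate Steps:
c = I*√14 (c = √(-14) = I*√14 ≈ 3.7417*I)
a = 0 (a = 0*8 = 0)
X(R) = 1/(R + I*√14)
(X(a) + 45431)/((-16894 - 520*(-30)) + 48552) = (1/(0 + I*√14) + 45431)/((-16894 - 520*(-30)) + 48552) = (1/(I*√14) + 45431)/((-16894 - 1*(-15600)) + 48552) = (-I*√14/14 + 45431)/((-16894 + 15600) + 48552) = (45431 - I*√14/14)/(-1294 + 48552) = (45431 - I*√14/14)/47258 = (45431 - I*√14/14)*(1/47258) = 45431/47258 - I*√14/661612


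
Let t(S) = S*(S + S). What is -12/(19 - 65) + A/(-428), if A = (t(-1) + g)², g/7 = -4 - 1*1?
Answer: -22479/9844 ≈ -2.2835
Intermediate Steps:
g = -35 (g = 7*(-4 - 1*1) = 7*(-4 - 1) = 7*(-5) = -35)
t(S) = 2*S² (t(S) = S*(2*S) = 2*S²)
A = 1089 (A = (2*(-1)² - 35)² = (2*1 - 35)² = (2 - 35)² = (-33)² = 1089)
-12/(19 - 65) + A/(-428) = -12/(19 - 65) + 1089/(-428) = -12/(-46) + 1089*(-1/428) = -12*(-1/46) - 1089/428 = 6/23 - 1089/428 = -22479/9844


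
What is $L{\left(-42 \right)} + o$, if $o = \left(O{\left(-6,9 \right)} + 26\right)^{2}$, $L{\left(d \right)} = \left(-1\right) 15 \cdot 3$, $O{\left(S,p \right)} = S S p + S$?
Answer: $118291$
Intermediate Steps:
$O{\left(S,p \right)} = S + p S^{2}$ ($O{\left(S,p \right)} = S^{2} p + S = p S^{2} + S = S + p S^{2}$)
$L{\left(d \right)} = -45$ ($L{\left(d \right)} = \left(-15\right) 3 = -45$)
$o = 118336$ ($o = \left(- 6 \left(1 - 54\right) + 26\right)^{2} = \left(\left(-6\right) \left(-53\right) + 26\right)^{2} = \left(318 + 26\right)^{2} = 344^{2} = 118336$)
$L{\left(-42 \right)} + o = -45 + 118336 = 118291$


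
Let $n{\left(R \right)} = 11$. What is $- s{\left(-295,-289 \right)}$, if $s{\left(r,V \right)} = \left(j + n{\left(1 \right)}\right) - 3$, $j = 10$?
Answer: $-18$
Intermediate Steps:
$s{\left(r,V \right)} = 18$ ($s{\left(r,V \right)} = \left(10 + 11\right) - 3 = 21 - 3 = 18$)
$- s{\left(-295,-289 \right)} = \left(-1\right) 18 = -18$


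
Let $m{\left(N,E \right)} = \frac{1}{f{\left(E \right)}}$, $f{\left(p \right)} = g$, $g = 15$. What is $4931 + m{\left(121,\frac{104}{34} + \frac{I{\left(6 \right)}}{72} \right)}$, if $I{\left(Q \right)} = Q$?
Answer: $\frac{73966}{15} \approx 4931.1$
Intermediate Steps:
$f{\left(p \right)} = 15$
$m{\left(N,E \right)} = \frac{1}{15}$
$4931 + m{\left(121,\frac{104}{34} + \frac{I{\left(6 \right)}}{72} \right)} = 4931 + \frac{1}{15} = \frac{73966}{15}$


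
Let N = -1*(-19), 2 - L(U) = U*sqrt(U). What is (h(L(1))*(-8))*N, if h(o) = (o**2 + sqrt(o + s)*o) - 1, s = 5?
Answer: -152*sqrt(6) ≈ -372.32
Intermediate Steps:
L(U) = 2 - U**(3/2) (L(U) = 2 - U*sqrt(U) = 2 - U**(3/2))
N = 19
h(o) = -1 + o**2 + o*sqrt(5 + o) (h(o) = (o**2 + sqrt(o + 5)*o) - 1 = (o**2 + sqrt(5 + o)*o) - 1 = (o**2 + o*sqrt(5 + o)) - 1 = -1 + o**2 + o*sqrt(5 + o))
(h(L(1))*(-8))*N = ((-1 + (2 - 1**(3/2))**2 + (2 - 1**(3/2))*sqrt(5 + (2 - 1**(3/2))))*(-8))*19 = ((-1 + (2 - 1*1)**2 + (2 - 1*1)*sqrt(5 + (2 - 1*1)))*(-8))*19 = ((-1 + (2 - 1)**2 + (2 - 1)*sqrt(5 + (2 - 1)))*(-8))*19 = ((-1 + 1**2 + 1*sqrt(5 + 1))*(-8))*19 = ((-1 + 1 + 1*sqrt(6))*(-8))*19 = ((-1 + 1 + sqrt(6))*(-8))*19 = (sqrt(6)*(-8))*19 = -8*sqrt(6)*19 = -152*sqrt(6)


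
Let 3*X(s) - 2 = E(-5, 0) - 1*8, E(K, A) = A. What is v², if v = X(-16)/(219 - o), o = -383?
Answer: 1/90601 ≈ 1.1037e-5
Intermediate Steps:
X(s) = -2 (X(s) = ⅔ + (0 - 1*8)/3 = ⅔ + (0 - 8)/3 = ⅔ + (⅓)*(-8) = ⅔ - 8/3 = -2)
v = -1/301 (v = -2/(219 - 1*(-383)) = -2/(219 + 383) = -2/602 = -2*1/602 = -1/301 ≈ -0.0033223)
v² = (-1/301)² = 1/90601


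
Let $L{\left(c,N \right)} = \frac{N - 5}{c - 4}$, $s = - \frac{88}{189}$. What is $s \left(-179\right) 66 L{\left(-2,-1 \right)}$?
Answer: $\frac{346544}{63} \approx 5500.7$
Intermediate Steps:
$s = - \frac{88}{189}$ ($s = \left(-88\right) \frac{1}{189} = - \frac{88}{189} \approx -0.46561$)
$L{\left(c,N \right)} = \frac{-5 + N}{-4 + c}$
$s \left(-179\right) 66 L{\left(-2,-1 \right)} = \left(- \frac{88}{189}\right) \left(-179\right) 66 \frac{-5 - 1}{-4 - 2} = \frac{15752 \cdot 66 \frac{1}{-6} \left(-6\right)}{189} = \frac{15752 \cdot 66 \left(\left(- \frac{1}{6}\right) \left(-6\right)\right)}{189} = \frac{15752 \cdot 66 \cdot 1}{189} = \frac{15752}{189} \cdot 66 = \frac{346544}{63}$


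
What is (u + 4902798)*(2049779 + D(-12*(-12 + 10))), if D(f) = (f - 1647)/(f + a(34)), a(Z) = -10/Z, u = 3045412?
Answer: 6565486501010660/403 ≈ 1.6292e+13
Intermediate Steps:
D(f) = (-1647 + f)/(-5/17 + f) (D(f) = (f - 1647)/(f - 10/34) = (-1647 + f)/(f - 10*1/34) = (-1647 + f)/(f - 5/17) = (-1647 + f)/(-5/17 + f))
(u + 4902798)*(2049779 + D(-12*(-12 + 10))) = (3045412 + 4902798)*(2049779 + 17*(-1647 - 12*(-12 + 10))/(-5 + 17*(-12*(-12 + 10)))) = 7948210*(2049779 + 17*(-1647 - 12*(-2))/(-5 + 17*(-12*(-2)))) = 7948210*(2049779 + 17*(-1647 + 24)/(-5 + 17*24)) = 7948210*(2049779 + 17*(-1623)/(-5 + 408)) = 7948210*(2049779 + 17*(-1623)/403) = 7948210*(2049779 + 17*(1/403)*(-1623)) = 7948210*(2049779 - 27591/403) = 7948210*(826033346/403) = 6565486501010660/403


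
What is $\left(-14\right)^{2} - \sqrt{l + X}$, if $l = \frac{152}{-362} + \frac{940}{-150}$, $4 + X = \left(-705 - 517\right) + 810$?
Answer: $196 - \frac{i \sqrt{3115717710}}{2715} \approx 196.0 - 20.559 i$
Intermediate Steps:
$X = -416$ ($X = -4 + \left(\left(-705 - 517\right) + 810\right) = -4 + \left(-1222 + 810\right) = -4 - 412 = -416$)
$l = - \frac{18154}{2715}$ ($l = 152 \left(- \frac{1}{362}\right) + 940 \left(- \frac{1}{150}\right) = - \frac{76}{181} - \frac{94}{15} = - \frac{18154}{2715} \approx -6.6866$)
$\left(-14\right)^{2} - \sqrt{l + X} = \left(-14\right)^{2} - \sqrt{- \frac{18154}{2715} - 416} = 196 - \sqrt{- \frac{1147594}{2715}} = 196 - \frac{i \sqrt{3115717710}}{2715}$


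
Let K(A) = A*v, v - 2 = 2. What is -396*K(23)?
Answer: -36432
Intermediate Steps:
v = 4 (v = 2 + 2 = 4)
K(A) = 4*A (K(A) = A*4 = 4*A)
-396*K(23) = -1584*23 = -396*92 = -36432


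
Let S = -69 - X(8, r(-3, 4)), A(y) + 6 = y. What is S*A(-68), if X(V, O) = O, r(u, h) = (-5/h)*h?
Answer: 4736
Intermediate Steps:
r(u, h) = -5
A(y) = -6 + y
S = -64 (S = -69 - 1*(-5) = -69 + 5 = -64)
S*A(-68) = -64*(-6 - 68) = -64*(-74) = 4736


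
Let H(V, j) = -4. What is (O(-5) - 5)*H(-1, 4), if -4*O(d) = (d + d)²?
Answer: 120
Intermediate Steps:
O(d) = -d² (O(d) = -(d + d)²/4 = -4*d²/4 = -d²)
(O(-5) - 5)*H(-1, 4) = (-1*(-5)² - 5)*(-4) = (-1*25 - 5)*(-4) = (-25 - 5)*(-4) = -30*(-4) = 120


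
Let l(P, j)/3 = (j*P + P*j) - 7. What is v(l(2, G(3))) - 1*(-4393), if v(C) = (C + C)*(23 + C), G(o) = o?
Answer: 5533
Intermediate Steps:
l(P, j) = -21 + 6*P*j (l(P, j) = 3*((j*P + P*j) - 7) = 3*((P*j + P*j) - 7) = 3*(2*P*j - 7) = 3*(-7 + 2*P*j) = -21 + 6*P*j)
v(C) = 2*C*(23 + C) (v(C) = (2*C)*(23 + C) = 2*C*(23 + C))
v(l(2, G(3))) - 1*(-4393) = 2*(-21 + 6*2*3)*(23 + (-21 + 6*2*3)) - 1*(-4393) = 2*(-21 + 36)*(23 + (-21 + 36)) + 4393 = 2*15*(23 + 15) + 4393 = 2*15*38 + 4393 = 1140 + 4393 = 5533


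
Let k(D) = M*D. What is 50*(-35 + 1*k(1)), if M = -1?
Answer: -1800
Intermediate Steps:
k(D) = -D
50*(-35 + 1*k(1)) = 50*(-35 + 1*(-1*1)) = 50*(-35 + 1*(-1)) = 50*(-35 - 1) = 50*(-36) = -1800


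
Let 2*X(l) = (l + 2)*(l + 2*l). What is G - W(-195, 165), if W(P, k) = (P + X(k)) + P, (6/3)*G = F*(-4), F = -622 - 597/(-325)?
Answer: -25806413/650 ≈ -39702.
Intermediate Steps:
F = -201553/325 (F = -622 - 597*(-1/325) = -622 + 597/325 = -201553/325 ≈ -620.16)
G = 403106/325 (G = (-201553/325*(-4))/2 = (½)*(806212/325) = 403106/325 ≈ 1240.3)
X(l) = 3*l*(2 + l)/2 (X(l) = ((l + 2)*(l + 2*l))/2 = ((2 + l)*(3*l))/2 = (3*l*(2 + l))/2 = 3*l*(2 + l)/2)
W(P, k) = 2*P + 3*k*(2 + k)/2 (W(P, k) = (P + 3*k*(2 + k)/2) + P = 2*P + 3*k*(2 + k)/2)
G - W(-195, 165) = 403106/325 - (2*(-195) + (3/2)*165*(2 + 165)) = 403106/325 - (-390 + (3/2)*165*167) = 403106/325 - (-390 + 82665/2) = 403106/325 - 1*81885/2 = 403106/325 - 81885/2 = -25806413/650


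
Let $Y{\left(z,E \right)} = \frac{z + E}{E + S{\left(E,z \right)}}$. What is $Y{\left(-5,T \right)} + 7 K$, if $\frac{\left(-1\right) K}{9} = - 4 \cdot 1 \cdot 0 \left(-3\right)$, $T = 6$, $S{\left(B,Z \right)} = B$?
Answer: $\frac{1}{12} \approx 0.083333$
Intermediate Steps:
$Y{\left(z,E \right)} = \frac{E + z}{2 E}$ ($Y{\left(z,E \right)} = \frac{z + E}{E + E} = \frac{E + z}{2 E}$)
$K = 0$ ($K = - 9 \left(- 4 \cdot 1 \cdot 0 \left(-3\right)\right) = - 9 \left(- 4 \cdot 0 \left(-3\right)\right) = - 9 \left(\left(-4\right) 0\right) = \left(-9\right) 0 = 0$)
$Y{\left(-5,T \right)} + 7 K = \frac{6 - 5}{2 \cdot 6} + 7 \cdot 0 = \frac{1}{2} \cdot \frac{1}{6} \cdot 1 + 0 = \frac{1}{12} + 0 = \frac{1}{12}$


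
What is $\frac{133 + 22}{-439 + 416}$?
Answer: $- \frac{155}{23} \approx -6.7391$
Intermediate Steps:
$\frac{133 + 22}{-439 + 416} = \frac{155}{-23} = 155 \left(- \frac{1}{23}\right) = - \frac{155}{23}$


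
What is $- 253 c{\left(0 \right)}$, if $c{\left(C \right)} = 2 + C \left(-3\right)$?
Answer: $-506$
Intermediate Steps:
$c{\left(C \right)} = 2 - 3 C$
$- 253 c{\left(0 \right)} = - 253 \left(2 - 0\right) = - 253 \left(2 + 0\right) = \left(-253\right) 2 = -506$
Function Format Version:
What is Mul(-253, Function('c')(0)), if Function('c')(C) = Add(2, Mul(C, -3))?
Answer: -506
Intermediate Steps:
Function('c')(C) = Add(2, Mul(-3, C))
Mul(-253, Function('c')(0)) = Mul(-253, Add(2, Mul(-3, 0))) = Mul(-253, Add(2, 0)) = Mul(-253, 2) = -506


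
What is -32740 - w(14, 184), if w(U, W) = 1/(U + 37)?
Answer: -1669741/51 ≈ -32740.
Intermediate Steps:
w(U, W) = 1/(37 + U)
-32740 - w(14, 184) = -32740 - 1/(37 + 14) = -32740 - 1/51 = -1669741/51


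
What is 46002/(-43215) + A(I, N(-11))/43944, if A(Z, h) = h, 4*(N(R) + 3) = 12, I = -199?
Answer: -15334/14405 ≈ -1.0645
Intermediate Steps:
N(R) = 0 (N(R) = -3 + (¼)*12 = -3 + 3 = 0)
46002/(-43215) + A(I, N(-11))/43944 = 46002/(-43215) + 0/43944 = 46002*(-1/43215) + 0*(1/43944) = -15334/14405 + 0 = -15334/14405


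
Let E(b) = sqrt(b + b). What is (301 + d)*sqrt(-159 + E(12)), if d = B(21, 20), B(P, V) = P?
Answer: 322*sqrt(-159 + 2*sqrt(6)) ≈ 3997.2*I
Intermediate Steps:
E(b) = sqrt(2)*sqrt(b) (E(b) = sqrt(2*b) = sqrt(2)*sqrt(b))
d = 21
(301 + d)*sqrt(-159 + E(12)) = (301 + 21)*sqrt(-159 + sqrt(2)*sqrt(12)) = 322*sqrt(-159 + sqrt(2)*(2*sqrt(3))) = 322*sqrt(-159 + 2*sqrt(6))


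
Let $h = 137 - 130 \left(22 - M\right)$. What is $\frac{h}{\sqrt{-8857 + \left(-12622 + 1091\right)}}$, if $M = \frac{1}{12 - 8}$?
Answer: $\frac{5381 i \sqrt{5097}}{20388} \approx 18.843 i$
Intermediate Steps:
$M = \frac{1}{4} \approx 0.25$
$h = - \frac{5381}{2}$ ($h = 137 - 130 \left(22 - \frac{1}{4}\right) = 137 - \frac{5655}{2} = - \frac{5381}{2} \approx -2690.5$)
$\frac{h}{\sqrt{-8857 + \left(-12622 + 1091\right)}} = - \frac{5381}{2 \sqrt{-8857 + \left(-12622 + 1091\right)}} = - \frac{5381}{2 \sqrt{-8857 - 11531}} = - \frac{5381}{2 \sqrt{-20388}} = - \frac{5381}{2 \cdot 2 i \sqrt{5097}} = - \frac{5381 \left(- \frac{i \sqrt{5097}}{10194}\right)}{2} = \frac{5381 i \sqrt{5097}}{20388}$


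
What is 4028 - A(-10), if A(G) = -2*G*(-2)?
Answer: 4068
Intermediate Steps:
A(G) = 4*G
4028 - A(-10) = 4028 - 4*(-10) = 4028 - 1*(-40) = 4028 + 40 = 4068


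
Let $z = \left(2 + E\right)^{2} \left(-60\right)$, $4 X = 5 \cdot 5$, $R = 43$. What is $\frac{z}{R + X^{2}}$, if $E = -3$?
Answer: $- \frac{960}{1313} \approx -0.73115$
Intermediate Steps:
$X = \frac{25}{4}$ ($X = \frac{5 \cdot 5}{4} = \frac{1}{4} \cdot 25 = \frac{25}{4} \approx 6.25$)
$z = -60$ ($z = \left(2 - 3\right)^{2} \left(-60\right) = \left(-1\right)^{2} \left(-60\right) = 1 \left(-60\right) = -60$)
$\frac{z}{R + X^{2}} = \frac{1}{43 + \left(\frac{25}{4}\right)^{2}} \left(-60\right) = \frac{1}{43 + \frac{625}{16}} \left(-60\right) = \frac{1}{\frac{1313}{16}} \left(-60\right) = \frac{16}{1313} \left(-60\right) = - \frac{960}{1313}$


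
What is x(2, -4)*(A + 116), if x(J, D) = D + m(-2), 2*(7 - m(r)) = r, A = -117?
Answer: -4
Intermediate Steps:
m(r) = 7 - r/2
x(J, D) = 8 + D (x(J, D) = D + (7 - ½*(-2)) = D + (7 + 1) = D + 8 = 8 + D)
x(2, -4)*(A + 116) = (8 - 4)*(-117 + 116) = 4*(-1) = -4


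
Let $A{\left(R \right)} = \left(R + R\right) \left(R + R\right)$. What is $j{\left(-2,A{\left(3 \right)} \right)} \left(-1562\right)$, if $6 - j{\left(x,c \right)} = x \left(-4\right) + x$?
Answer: $0$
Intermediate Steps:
$A{\left(R \right)} = 4 R^{2}$ ($A{\left(R \right)} = 2 R 2 R = 4 R^{2}$)
$j{\left(x,c \right)} = 6 + 3 x$ ($j{\left(x,c \right)} = 6 - \left(x \left(-4\right) + x\right) = 6 - \left(- 4 x + x\right) = 6 - - 3 x = 6 + 3 x$)
$j{\left(-2,A{\left(3 \right)} \right)} \left(-1562\right) = \left(6 + 3 \left(-2\right)\right) \left(-1562\right) = \left(6 - 6\right) \left(-1562\right) = 0 \left(-1562\right) = 0$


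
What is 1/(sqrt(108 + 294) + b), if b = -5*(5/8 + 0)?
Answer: 200/25103 + 64*sqrt(402)/25103 ≈ 0.059084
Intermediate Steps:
b = -25/8 (b = -5*(5*(1/8) + 0) = -5*(5/8 + 0) = -5*5/8 = -25/8 ≈ -3.1250)
1/(sqrt(108 + 294) + b) = 1/(sqrt(108 + 294) - 25/8) = 1/(sqrt(402) - 25/8) = 1/(-25/8 + sqrt(402))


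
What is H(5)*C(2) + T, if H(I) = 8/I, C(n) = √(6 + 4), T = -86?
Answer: -86 + 8*√10/5 ≈ -80.940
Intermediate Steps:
C(n) = √10
H(5)*C(2) + T = (8/5)*√10 - 86 = (8*(⅕))*√10 - 86 = 8*√10/5 - 86 = -86 + 8*√10/5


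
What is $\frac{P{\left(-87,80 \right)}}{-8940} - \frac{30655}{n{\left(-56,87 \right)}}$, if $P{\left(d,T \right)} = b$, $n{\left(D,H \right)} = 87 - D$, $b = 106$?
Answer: $- \frac{137035429}{639210} \approx -214.38$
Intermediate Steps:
$P{\left(d,T \right)} = 106$
$\frac{P{\left(-87,80 \right)}}{-8940} - \frac{30655}{n{\left(-56,87 \right)}} = \frac{106}{-8940} - \frac{30655}{87 - -56} = 106 \left(- \frac{1}{8940}\right) - \frac{30655}{87 + 56} = - \frac{53}{4470} - \frac{30655}{143} = - \frac{137035429}{639210}$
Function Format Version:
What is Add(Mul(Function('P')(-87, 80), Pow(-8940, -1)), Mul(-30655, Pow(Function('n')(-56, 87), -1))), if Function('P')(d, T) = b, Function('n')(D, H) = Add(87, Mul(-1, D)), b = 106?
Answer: Rational(-137035429, 639210) ≈ -214.38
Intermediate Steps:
Function('P')(d, T) = 106
Add(Mul(Function('P')(-87, 80), Pow(-8940, -1)), Mul(-30655, Pow(Function('n')(-56, 87), -1))) = Add(Mul(106, Pow(-8940, -1)), Mul(-30655, Pow(Add(87, Mul(-1, -56)), -1))) = Add(Mul(106, Rational(-1, 8940)), Mul(-30655, Pow(Add(87, 56), -1))) = Add(Rational(-53, 4470), Mul(-30655, Pow(143, -1))) = Add(Rational(-53, 4470), Mul(-30655, Rational(1, 143))) = Add(Rational(-53, 4470), Rational(-30655, 143)) = Rational(-137035429, 639210)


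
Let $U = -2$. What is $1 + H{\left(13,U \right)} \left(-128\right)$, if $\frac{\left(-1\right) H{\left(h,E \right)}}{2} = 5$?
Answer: $1281$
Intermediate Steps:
$H{\left(h,E \right)} = -10$ ($H{\left(h,E \right)} = \left(-2\right) 5 = -10$)
$1 + H{\left(13,U \right)} \left(-128\right) = 1 - -1280 = 1 + 1280 = 1281$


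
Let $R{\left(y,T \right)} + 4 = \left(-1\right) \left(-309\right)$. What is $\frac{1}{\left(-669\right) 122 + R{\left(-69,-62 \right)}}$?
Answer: $- \frac{1}{81313} \approx -1.2298 \cdot 10^{-5}$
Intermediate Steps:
$R{\left(y,T \right)} = 305$ ($R{\left(y,T \right)} = -4 - -309 = -4 + 309 = 305$)
$\frac{1}{\left(-669\right) 122 + R{\left(-69,-62 \right)}} = \frac{1}{\left(-669\right) 122 + 305} = \frac{1}{-81618 + 305} = \frac{1}{-81313} = - \frac{1}{81313}$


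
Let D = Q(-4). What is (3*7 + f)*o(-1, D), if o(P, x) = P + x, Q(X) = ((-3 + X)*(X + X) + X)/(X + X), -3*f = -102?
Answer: -825/2 ≈ -412.50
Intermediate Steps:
f = 34 (f = -1/3*(-102) = 34)
Q(X) = (X + 2*X*(-3 + X))/(2*X) (Q(X) = ((-3 + X)*(2*X) + X)/((2*X)) = (2*X*(-3 + X) + X)*(1/(2*X)) = (X + 2*X*(-3 + X))*(1/(2*X)) = (X + 2*X*(-3 + X))/(2*X))
D = -13/2 (D = -5/2 - 4 = -13/2 ≈ -6.5000)
(3*7 + f)*o(-1, D) = (3*7 + 34)*(-1 - 13/2) = (21 + 34)*(-15/2) = 55*(-15/2) = -825/2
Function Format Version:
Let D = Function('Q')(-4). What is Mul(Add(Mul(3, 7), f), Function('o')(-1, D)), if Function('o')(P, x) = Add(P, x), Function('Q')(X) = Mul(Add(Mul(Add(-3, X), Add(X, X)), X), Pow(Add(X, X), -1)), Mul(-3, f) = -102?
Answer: Rational(-825, 2) ≈ -412.50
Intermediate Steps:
f = 34 (f = Mul(Rational(-1, 3), -102) = 34)
Function('Q')(X) = Mul(Rational(1, 2), Pow(X, -1), Add(X, Mul(2, X, Add(-3, X)))) (Function('Q')(X) = Mul(Add(Mul(Add(-3, X), Mul(2, X)), X), Pow(Mul(2, X), -1)) = Mul(Add(Mul(2, X, Add(-3, X)), X), Mul(Rational(1, 2), Pow(X, -1))) = Mul(Add(X, Mul(2, X, Add(-3, X))), Mul(Rational(1, 2), Pow(X, -1))) = Mul(Rational(1, 2), Pow(X, -1), Add(X, Mul(2, X, Add(-3, X)))))
D = Rational(-13, 2) (D = Add(Rational(-5, 2), -4) = Rational(-13, 2) ≈ -6.5000)
Mul(Add(Mul(3, 7), f), Function('o')(-1, D)) = Mul(Add(Mul(3, 7), 34), Add(-1, Rational(-13, 2))) = Mul(Add(21, 34), Rational(-15, 2)) = Mul(55, Rational(-15, 2)) = Rational(-825, 2)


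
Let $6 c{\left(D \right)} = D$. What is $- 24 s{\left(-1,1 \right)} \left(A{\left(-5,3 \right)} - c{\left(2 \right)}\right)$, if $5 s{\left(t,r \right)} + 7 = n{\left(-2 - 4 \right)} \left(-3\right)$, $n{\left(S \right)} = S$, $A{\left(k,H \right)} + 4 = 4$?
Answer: $\frac{88}{5} \approx 17.6$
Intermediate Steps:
$A{\left(k,H \right)} = 0$ ($A{\left(k,H \right)} = -4 + 4 = 0$)
$c{\left(D \right)} = \frac{D}{6}$
$s{\left(t,r \right)} = \frac{11}{5}$ ($s{\left(t,r \right)} = - \frac{7}{5} + \frac{\left(-2 - 4\right) \left(-3\right)}{5} = - \frac{7}{5} + \frac{\left(-6\right) \left(-3\right)}{5} = - \frac{7}{5} + \frac{1}{5} \cdot 18 = - \frac{7}{5} + \frac{18}{5} = \frac{11}{5}$)
$- 24 s{\left(-1,1 \right)} \left(A{\left(-5,3 \right)} - c{\left(2 \right)}\right) = \left(-24\right) \frac{11}{5} \left(0 - \frac{1}{6} \cdot 2\right) = - \frac{264 \left(0 - \frac{1}{3}\right)}{5} = \left(- \frac{264}{5}\right) \left(- \frac{1}{3}\right) = \frac{88}{5}$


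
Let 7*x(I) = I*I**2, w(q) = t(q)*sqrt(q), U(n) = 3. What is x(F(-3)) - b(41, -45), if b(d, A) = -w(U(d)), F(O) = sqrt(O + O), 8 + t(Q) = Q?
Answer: -5*sqrt(3) - 6*I*sqrt(6)/7 ≈ -8.6602 - 2.0996*I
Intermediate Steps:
t(Q) = -8 + Q
w(q) = sqrt(q)*(-8 + q) (w(q) = (-8 + q)*sqrt(q) = sqrt(q)*(-8 + q))
F(O) = sqrt(2)*sqrt(O) (F(O) = sqrt(2*O) = sqrt(2)*sqrt(O))
b(d, A) = 5*sqrt(3) (b(d, A) = -sqrt(3)*(-8 + 3) = -sqrt(3)*(-5) = -(-5)*sqrt(3) = 5*sqrt(3))
x(I) = I**3/7 (x(I) = (I*I**2)/7 = I**3/7)
x(F(-3)) - b(41, -45) = (sqrt(2)*sqrt(-3))**3/7 - 5*sqrt(3) = (sqrt(2)*(I*sqrt(3)))**3/7 - 5*sqrt(3) = (I*sqrt(6))**3/7 - 5*sqrt(3) = (-6*I*sqrt(6))/7 - 5*sqrt(3) = -6*I*sqrt(6)/7 - 5*sqrt(3) = -5*sqrt(3) - 6*I*sqrt(6)/7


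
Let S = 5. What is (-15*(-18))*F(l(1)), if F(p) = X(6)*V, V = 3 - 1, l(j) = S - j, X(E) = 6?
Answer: 3240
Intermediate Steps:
l(j) = 5 - j
V = 2
F(p) = 12 (F(p) = 6*2 = 12)
(-15*(-18))*F(l(1)) = -15*(-18)*12 = 270*12 = 3240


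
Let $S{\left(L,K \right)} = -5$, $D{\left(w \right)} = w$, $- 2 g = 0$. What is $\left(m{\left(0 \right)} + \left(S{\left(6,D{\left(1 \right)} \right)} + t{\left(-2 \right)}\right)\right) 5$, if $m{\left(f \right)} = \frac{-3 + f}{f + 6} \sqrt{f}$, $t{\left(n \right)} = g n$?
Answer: $-25$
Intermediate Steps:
$g = 0$ ($g = \left(- \frac{1}{2}\right) 0 = 0$)
$t{\left(n \right)} = 0$ ($t{\left(n \right)} = 0 n = 0$)
$m{\left(f \right)} = \frac{\sqrt{f} \left(-3 + f\right)}{6 + f}$ ($m{\left(f \right)} = \frac{-3 + f}{6 + f} \sqrt{f} = \frac{\sqrt{f} \left(-3 + f\right)}{6 + f}$)
$\left(m{\left(0 \right)} + \left(S{\left(6,D{\left(1 \right)} \right)} + t{\left(-2 \right)}\right)\right) 5 = \left(\frac{\sqrt{0} \left(-3 + 0\right)}{6 + 0} + \left(-5 + 0\right)\right) 5 = \left(0 \cdot \frac{1}{6} \left(-3\right) - 5\right) 5 = \left(0 - 5\right) 5 = \left(-5\right) 5 = -25$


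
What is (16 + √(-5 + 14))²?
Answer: 361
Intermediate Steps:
(16 + √(-5 + 14))² = (16 + √9)² = (16 + 3)² = 19² = 361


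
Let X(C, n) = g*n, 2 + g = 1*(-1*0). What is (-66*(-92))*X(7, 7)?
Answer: -85008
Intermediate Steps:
g = -2 (g = -2 + 1*(-1*0) = -2 + 1*0 = -2 + 0 = -2)
X(C, n) = -2*n
(-66*(-92))*X(7, 7) = (-66*(-92))*(-2*7) = 6072*(-14) = -85008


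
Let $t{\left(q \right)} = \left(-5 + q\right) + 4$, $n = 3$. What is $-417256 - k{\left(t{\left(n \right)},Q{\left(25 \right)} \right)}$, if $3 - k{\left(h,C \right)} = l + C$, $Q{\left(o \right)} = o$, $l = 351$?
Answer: $-416883$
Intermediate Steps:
$t{\left(q \right)} = -1 + q$
$k{\left(h,C \right)} = -348 - C$ ($k{\left(h,C \right)} = 3 - \left(351 + C\right) = -348 - C$)
$-417256 - k{\left(t{\left(n \right)},Q{\left(25 \right)} \right)} = -417256 - \left(-348 - 25\right) = -417256 - -373 = -417256 + 373 = -416883$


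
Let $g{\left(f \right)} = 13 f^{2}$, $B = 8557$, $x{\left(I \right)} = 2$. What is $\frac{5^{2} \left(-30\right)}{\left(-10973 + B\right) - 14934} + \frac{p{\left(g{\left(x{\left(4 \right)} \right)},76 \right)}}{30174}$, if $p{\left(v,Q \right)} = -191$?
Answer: $\frac{386333}{10470378} \approx 0.036898$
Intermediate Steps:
$\frac{5^{2} \left(-30\right)}{\left(-10973 + B\right) - 14934} + \frac{p{\left(g{\left(x{\left(4 \right)} \right)},76 \right)}}{30174} = \frac{5^{2} \left(-30\right)}{\left(-10973 + 8557\right) - 14934} - \frac{191}{30174} = \frac{25 \left(-30\right)}{-2416 - 14934} - \frac{191}{30174} = - \frac{750}{-17350} - \frac{191}{30174} = \left(-750\right) \left(- \frac{1}{17350}\right) - \frac{191}{30174} = \frac{15}{347} - \frac{191}{30174} = \frac{386333}{10470378}$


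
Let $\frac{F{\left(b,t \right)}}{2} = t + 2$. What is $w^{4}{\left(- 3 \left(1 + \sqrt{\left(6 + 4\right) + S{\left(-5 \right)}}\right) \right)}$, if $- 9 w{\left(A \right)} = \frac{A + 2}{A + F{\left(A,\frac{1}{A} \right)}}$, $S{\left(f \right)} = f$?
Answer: $\frac{714163856}{3008452091121} + \frac{90776960 \sqrt{5}}{1002817363707} \approx 0.0004398$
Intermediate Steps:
$F{\left(b,t \right)} = 4 + 2 t$ ($F{\left(b,t \right)} = 2 \left(t + 2\right) = 2 \left(2 + t\right) = 4 + 2 t$)
$w{\left(A \right)} = - \frac{2 + A}{9 \left(4 + A + \frac{2}{A}\right)}$ ($w{\left(A \right)} = - \frac{\left(A + 2\right) \frac{1}{A + \left(4 + \frac{2}{A}\right)}}{9} = - \frac{\left(2 + A\right) \frac{1}{4 + A + \frac{2}{A}}}{9} = - \frac{\frac{1}{4 + A + \frac{2}{A}} \left(2 + A\right)}{9} = - \frac{2 + A}{9 \left(4 + A + \frac{2}{A}\right)}$)
$w^{4}{\left(- 3 \left(1 + \sqrt{\left(6 + 4\right) + S{\left(-5 \right)}}\right) \right)} = \left(- \frac{- 3 \left(1 + \sqrt{\left(6 + 4\right) - 5}\right) \left(2 - 3 \left(1 + \sqrt{\left(6 + 4\right) - 5}\right)\right)}{18 + 9 \left(- 3 \left(1 + \sqrt{\left(6 + 4\right) - 5}\right)\right)^{2} + 36 \left(- 3 \left(1 + \sqrt{\left(6 + 4\right) - 5}\right)\right)}\right)^{4} = \left(- \frac{- 3 \left(1 + \sqrt{10 - 5}\right) \left(2 - 3 \left(1 + \sqrt{10 - 5}\right)\right)}{18 + 9 \left(- 3 \left(1 + \sqrt{10 - 5}\right)\right)^{2} + 36 \left(- 3 \left(1 + \sqrt{10 - 5}\right)\right)}\right)^{4} = \left(- \frac{- 3 \left(1 + \sqrt{5}\right) \left(2 - 3 \left(1 + \sqrt{5}\right)\right)}{18 + 9 \left(- 3 \left(1 + \sqrt{5}\right)\right)^{2} + 36 \left(- 3 \left(1 + \sqrt{5}\right)\right)}\right)^{4} = \left(- \frac{\left(-3 - 3 \sqrt{5}\right) \left(2 - \left(3 + 3 \sqrt{5}\right)\right)}{18 + 9 \left(-3 - 3 \sqrt{5}\right)^{2} + 36 \left(-3 - 3 \sqrt{5}\right)}\right)^{4} = \left(- \frac{\left(-3 - 3 \sqrt{5}\right) \left(-1 - 3 \sqrt{5}\right)}{18 + 9 \left(-3 - 3 \sqrt{5}\right)^{2} - \left(108 + 108 \sqrt{5}\right)}\right)^{4} = \left(- \frac{\left(-3 - 3 \sqrt{5}\right) \left(-1 - 3 \sqrt{5}\right)}{-90 - 108 \sqrt{5} + 9 \left(-3 - 3 \sqrt{5}\right)^{2}}\right)^{4} = \left(- \frac{\left(-1 - 3 \sqrt{5}\right) \left(-3 - 3 \sqrt{5}\right)}{-90 - 108 \sqrt{5} + 9 \left(-3 - 3 \sqrt{5}\right)^{2}}\right)^{4} = \frac{\left(-1 - 3 \sqrt{5}\right)^{4} \left(-3 - 3 \sqrt{5}\right)^{4}}{\left(-90 - 108 \sqrt{5} + 9 \left(-3 - 3 \sqrt{5}\right)^{2}\right)^{4}}$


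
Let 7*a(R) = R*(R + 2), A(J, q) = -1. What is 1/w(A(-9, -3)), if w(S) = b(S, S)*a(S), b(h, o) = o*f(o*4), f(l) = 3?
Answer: 7/3 ≈ 2.3333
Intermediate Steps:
b(h, o) = 3*o (b(h, o) = o*3 = 3*o)
a(R) = R*(2 + R)/7 (a(R) = (R*(R + 2))/7 = (R*(2 + R))/7 = R*(2 + R)/7)
w(S) = 3*S²*(2 + S)/7 (w(S) = (3*S)*(S*(2 + S)/7) = 3*S²*(2 + S)/7)
1/w(A(-9, -3)) = 1/((3/7)*(-1)²*(2 - 1)) = 1/((3/7)*1*1) = 1/(3/7) = 7/3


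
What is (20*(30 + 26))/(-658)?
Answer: -80/47 ≈ -1.7021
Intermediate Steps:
(20*(30 + 26))/(-658) = (20*56)*(-1/658) = 1120*(-1/658) = -80/47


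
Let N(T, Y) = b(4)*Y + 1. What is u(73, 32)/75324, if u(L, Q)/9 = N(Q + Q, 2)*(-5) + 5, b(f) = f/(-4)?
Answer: 15/12554 ≈ 0.0011948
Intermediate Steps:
b(f) = -f/4 (b(f) = f*(-¼) = -f/4)
N(T, Y) = 1 - Y (N(T, Y) = (-¼*4)*Y + 1 = -Y + 1 = 1 - Y)
u(L, Q) = 90 (u(L, Q) = 9*((1 - 1*2)*(-5) + 5) = 9*((1 - 2)*(-5) + 5) = 9*(-1*(-5) + 5) = 9*(5 + 5) = 9*10 = 90)
u(73, 32)/75324 = 90/75324 = 90*(1/75324) = 15/12554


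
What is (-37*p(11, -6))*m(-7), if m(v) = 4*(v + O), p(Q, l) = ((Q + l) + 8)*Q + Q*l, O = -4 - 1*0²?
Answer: 125356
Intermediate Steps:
O = -4 (O = -4 - 1*0 = -4 + 0 = -4)
p(Q, l) = Q*l + Q*(8 + Q + l) (p(Q, l) = (8 + Q + l)*Q + Q*l = Q*(8 + Q + l) + Q*l = Q*l + Q*(8 + Q + l))
m(v) = -16 + 4*v (m(v) = 4*(v - 4) = 4*(-4 + v) = -16 + 4*v)
(-37*p(11, -6))*m(-7) = (-407*(8 + 11 + 2*(-6)))*(-16 + 4*(-7)) = (-407*(8 + 11 - 12))*(-16 - 28) = -407*7*(-44) = -37*77*(-44) = -2849*(-44) = 125356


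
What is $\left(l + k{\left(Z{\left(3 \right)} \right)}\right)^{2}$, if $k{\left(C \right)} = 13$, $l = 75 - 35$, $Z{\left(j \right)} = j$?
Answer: $2809$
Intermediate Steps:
$l = 40$ ($l = 75 - 35 = 40$)
$\left(l + k{\left(Z{\left(3 \right)} \right)}\right)^{2} = \left(40 + 13\right)^{2} = 53^{2} = 2809$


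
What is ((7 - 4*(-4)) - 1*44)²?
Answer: 441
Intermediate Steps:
((7 - 4*(-4)) - 1*44)² = ((7 + 16) - 44)² = (23 - 44)² = (-21)² = 441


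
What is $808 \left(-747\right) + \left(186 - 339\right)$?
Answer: $-603729$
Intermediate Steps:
$808 \left(-747\right) + \left(186 - 339\right) = -603576 + \left(186 - 339\right) = -603576 - 153 = -603729$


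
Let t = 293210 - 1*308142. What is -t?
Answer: 14932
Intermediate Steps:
t = -14932 (t = 293210 - 308142 = -14932)
-t = -1*(-14932) = 14932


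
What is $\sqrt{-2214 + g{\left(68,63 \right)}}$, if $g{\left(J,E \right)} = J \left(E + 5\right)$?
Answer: $\sqrt{2410} \approx 49.092$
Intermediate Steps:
$g{\left(J,E \right)} = J \left(5 + E\right)$
$\sqrt{-2214 + g{\left(68,63 \right)}} = \sqrt{-2214 + 68 \left(5 + 63\right)} = \sqrt{-2214 + 68 \cdot 68} = \sqrt{-2214 + 4624} = \sqrt{2410}$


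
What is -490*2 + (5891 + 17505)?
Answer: 22416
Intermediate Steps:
-490*2 + (5891 + 17505) = -980 + 23396 = 22416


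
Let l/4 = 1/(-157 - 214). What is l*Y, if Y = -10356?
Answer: 41424/371 ≈ 111.66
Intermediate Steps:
l = -4/371 (l = 4/(-157 - 214) = 4/(-371) = 4*(-1/371) = -4/371 ≈ -0.010782)
l*Y = -4/371*(-10356) = 41424/371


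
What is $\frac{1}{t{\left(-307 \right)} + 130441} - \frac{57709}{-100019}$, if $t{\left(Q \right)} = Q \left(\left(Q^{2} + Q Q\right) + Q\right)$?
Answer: $\frac{3326588806945}{5765514839724} \approx 0.57698$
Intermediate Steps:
$t{\left(Q \right)} = Q \left(Q + 2 Q^{2}\right)$ ($t{\left(Q \right)} = Q \left(\left(Q^{2} + Q^{2}\right) + Q\right) = Q \left(2 Q^{2} + Q\right) = Q \left(Q + 2 Q^{2}\right)$)
$\frac{1}{t{\left(-307 \right)} + 130441} - \frac{57709}{-100019} = \frac{1}{\left(-307\right)^{2} \left(1 + 2 \left(-307\right)\right) + 130441} - \frac{57709}{-100019} = \frac{1}{94249 \left(1 - 614\right) + 130441} - - \frac{57709}{100019} = \frac{1}{94249 \left(-613\right) + 130441} + \frac{57709}{100019} = \frac{1}{-57774637 + 130441} + \frac{57709}{100019} = \frac{1}{-57644196} + \frac{57709}{100019} = - \frac{1}{57644196} + \frac{57709}{100019} = \frac{3326588806945}{5765514839724}$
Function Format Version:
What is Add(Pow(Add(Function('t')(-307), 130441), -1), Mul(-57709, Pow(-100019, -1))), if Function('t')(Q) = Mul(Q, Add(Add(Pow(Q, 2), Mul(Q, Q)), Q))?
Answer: Rational(3326588806945, 5765514839724) ≈ 0.57698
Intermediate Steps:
Function('t')(Q) = Mul(Q, Add(Q, Mul(2, Pow(Q, 2)))) (Function('t')(Q) = Mul(Q, Add(Add(Pow(Q, 2), Pow(Q, 2)), Q)) = Mul(Q, Add(Mul(2, Pow(Q, 2)), Q)) = Mul(Q, Add(Q, Mul(2, Pow(Q, 2)))))
Add(Pow(Add(Function('t')(-307), 130441), -1), Mul(-57709, Pow(-100019, -1))) = Add(Pow(Add(Mul(Pow(-307, 2), Add(1, Mul(2, -307))), 130441), -1), Mul(-57709, Pow(-100019, -1))) = Add(Pow(Add(Mul(94249, Add(1, -614)), 130441), -1), Mul(-57709, Rational(-1, 100019))) = Add(Pow(Add(Mul(94249, -613), 130441), -1), Rational(57709, 100019)) = Add(Pow(Add(-57774637, 130441), -1), Rational(57709, 100019)) = Add(Pow(-57644196, -1), Rational(57709, 100019)) = Add(Rational(-1, 57644196), Rational(57709, 100019)) = Rational(3326588806945, 5765514839724)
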